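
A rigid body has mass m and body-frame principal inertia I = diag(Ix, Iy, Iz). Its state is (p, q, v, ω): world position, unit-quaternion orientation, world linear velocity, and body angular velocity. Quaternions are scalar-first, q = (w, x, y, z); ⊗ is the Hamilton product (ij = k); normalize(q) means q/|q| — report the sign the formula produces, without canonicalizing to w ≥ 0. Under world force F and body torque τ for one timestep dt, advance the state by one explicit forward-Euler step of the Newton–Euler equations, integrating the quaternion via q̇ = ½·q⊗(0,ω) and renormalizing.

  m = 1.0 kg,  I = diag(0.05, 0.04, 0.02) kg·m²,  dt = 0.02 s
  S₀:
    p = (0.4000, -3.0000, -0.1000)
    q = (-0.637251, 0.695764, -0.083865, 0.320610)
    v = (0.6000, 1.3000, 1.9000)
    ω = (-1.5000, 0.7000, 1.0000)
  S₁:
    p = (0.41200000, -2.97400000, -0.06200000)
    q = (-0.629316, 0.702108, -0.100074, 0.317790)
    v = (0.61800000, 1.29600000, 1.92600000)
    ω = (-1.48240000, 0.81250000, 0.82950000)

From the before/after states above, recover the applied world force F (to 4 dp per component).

v₁ − v₀ = (0.01800000, -0.00400000, 0.02600000)
m·(v₁−v₀)/dt = (0.9000, -0.2000, 1.3000)

F = (0.9000, -0.2000, 1.3000)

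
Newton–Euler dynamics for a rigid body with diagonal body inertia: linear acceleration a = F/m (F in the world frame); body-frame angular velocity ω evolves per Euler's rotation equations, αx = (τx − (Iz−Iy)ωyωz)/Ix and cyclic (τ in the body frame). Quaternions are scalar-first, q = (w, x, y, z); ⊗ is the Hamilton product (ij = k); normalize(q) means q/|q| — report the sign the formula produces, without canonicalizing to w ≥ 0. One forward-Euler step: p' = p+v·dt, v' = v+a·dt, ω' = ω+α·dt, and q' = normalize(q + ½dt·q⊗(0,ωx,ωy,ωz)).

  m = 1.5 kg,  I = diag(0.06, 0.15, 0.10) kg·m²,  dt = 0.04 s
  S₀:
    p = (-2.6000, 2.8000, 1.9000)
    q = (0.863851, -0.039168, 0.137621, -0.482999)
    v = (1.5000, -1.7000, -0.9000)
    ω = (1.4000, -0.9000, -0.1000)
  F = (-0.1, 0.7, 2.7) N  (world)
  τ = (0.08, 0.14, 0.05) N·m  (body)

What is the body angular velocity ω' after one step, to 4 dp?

ω' = (1.4563, -0.8642, -0.0346)

α = I⁻¹(τ − ω×Iω) = (1.4083, 0.8960, 1.6340)
new body rate ω' = (1.4563, -0.8642, -0.0346)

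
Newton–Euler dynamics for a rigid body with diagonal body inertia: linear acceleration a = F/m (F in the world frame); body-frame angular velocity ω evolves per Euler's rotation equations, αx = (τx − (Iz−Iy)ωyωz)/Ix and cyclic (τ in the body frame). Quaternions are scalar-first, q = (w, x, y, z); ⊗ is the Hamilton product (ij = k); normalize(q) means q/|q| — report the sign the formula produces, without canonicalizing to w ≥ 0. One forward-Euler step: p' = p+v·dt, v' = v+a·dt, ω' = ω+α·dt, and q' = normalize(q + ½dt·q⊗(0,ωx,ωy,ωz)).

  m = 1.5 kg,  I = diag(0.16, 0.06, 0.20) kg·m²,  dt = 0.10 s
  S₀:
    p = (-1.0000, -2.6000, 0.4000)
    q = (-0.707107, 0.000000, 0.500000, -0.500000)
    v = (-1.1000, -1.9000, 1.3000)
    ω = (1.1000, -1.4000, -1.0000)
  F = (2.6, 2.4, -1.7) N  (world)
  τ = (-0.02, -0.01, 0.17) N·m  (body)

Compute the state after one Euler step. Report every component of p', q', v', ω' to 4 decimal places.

p' = (-1.1100, -2.7900, 0.5300)
q' = (-0.6935, -0.0984, 0.5193, -0.4896)
v' = (-0.9267, -1.7400, 1.1867)
ω' = (0.9650, -1.4900, -0.9920)

a = F/m = (1.7333, 1.6000, -1.1333)
p' = p + v·dt = (-1.1100, -2.7900, 0.5300)
new velocity v' = (-0.9267, -1.7400, 1.1867)
gyro term ω×Iω = (0.1960, 0.0440, 0.1540)
(τ − ω×Iω)/I = (-1.3500, -0.9000, 0.0800)
ω' = ω + α·dt = (0.9650, -1.4900, -0.9920)
Hamilton product q⊗(0,ω) = (0.2000000, -1.9778177, 0.4399498, 0.1571070)
q' = normalize(q + ½dt·q⊗(0,ω)) = (-0.6935, -0.0984, 0.5193, -0.4896)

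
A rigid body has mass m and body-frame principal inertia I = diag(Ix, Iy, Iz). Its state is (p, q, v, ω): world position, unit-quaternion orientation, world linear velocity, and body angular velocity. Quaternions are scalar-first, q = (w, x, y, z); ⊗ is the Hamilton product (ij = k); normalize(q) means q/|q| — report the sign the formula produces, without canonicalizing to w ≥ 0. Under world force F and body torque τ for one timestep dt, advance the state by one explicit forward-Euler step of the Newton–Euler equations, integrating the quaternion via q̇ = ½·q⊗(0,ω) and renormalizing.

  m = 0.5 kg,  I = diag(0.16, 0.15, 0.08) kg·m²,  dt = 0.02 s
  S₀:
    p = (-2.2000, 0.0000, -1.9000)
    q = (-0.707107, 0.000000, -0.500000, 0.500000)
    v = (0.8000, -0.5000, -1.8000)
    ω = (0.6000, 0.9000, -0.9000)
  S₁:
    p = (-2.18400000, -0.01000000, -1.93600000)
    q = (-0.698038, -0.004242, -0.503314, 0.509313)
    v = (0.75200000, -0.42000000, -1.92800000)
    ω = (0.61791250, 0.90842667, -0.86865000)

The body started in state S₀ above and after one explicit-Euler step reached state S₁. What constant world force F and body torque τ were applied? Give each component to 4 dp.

rate change Δω = (0.01791250, 0.00842667, 0.03135000)
gyro term ω₀×Iω₀ = (0.0567, -0.0432, -0.0054)
τ = I·(Δω/dt) + ω₀×(Iω₀) = (0.2000, 0.0200, 0.1200)
v₁ − v₀ = (-0.04800000, 0.08000000, -0.12800000)
applied force F = (-1.2000, 2.0000, -3.2000)

F = (-1.2000, 2.0000, -3.2000)
τ = (0.2000, 0.0200, 0.1200)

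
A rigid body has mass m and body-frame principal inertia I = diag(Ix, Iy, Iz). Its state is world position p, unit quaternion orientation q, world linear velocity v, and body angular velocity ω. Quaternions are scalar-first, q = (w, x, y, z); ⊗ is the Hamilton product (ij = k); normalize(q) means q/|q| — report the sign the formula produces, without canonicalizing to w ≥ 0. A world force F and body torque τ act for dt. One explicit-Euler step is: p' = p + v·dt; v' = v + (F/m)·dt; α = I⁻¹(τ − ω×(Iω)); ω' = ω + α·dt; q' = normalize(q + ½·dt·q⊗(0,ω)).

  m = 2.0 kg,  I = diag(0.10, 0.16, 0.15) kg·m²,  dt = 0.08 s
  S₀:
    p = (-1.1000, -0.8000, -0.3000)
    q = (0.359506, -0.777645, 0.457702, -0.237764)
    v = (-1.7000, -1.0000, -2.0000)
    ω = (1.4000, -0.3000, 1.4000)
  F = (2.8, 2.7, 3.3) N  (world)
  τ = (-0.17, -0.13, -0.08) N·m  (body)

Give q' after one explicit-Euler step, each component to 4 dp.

2q̇ = q⊗(0,ω) = (1.5588832, 1.0727620, 0.6479816, 0.0958191)
q + ½dt·q⊗(0,ω), renormalized = (0.4205, -0.7324, 0.4821, -0.2332)

q' = (0.4205, -0.7324, 0.4821, -0.2332)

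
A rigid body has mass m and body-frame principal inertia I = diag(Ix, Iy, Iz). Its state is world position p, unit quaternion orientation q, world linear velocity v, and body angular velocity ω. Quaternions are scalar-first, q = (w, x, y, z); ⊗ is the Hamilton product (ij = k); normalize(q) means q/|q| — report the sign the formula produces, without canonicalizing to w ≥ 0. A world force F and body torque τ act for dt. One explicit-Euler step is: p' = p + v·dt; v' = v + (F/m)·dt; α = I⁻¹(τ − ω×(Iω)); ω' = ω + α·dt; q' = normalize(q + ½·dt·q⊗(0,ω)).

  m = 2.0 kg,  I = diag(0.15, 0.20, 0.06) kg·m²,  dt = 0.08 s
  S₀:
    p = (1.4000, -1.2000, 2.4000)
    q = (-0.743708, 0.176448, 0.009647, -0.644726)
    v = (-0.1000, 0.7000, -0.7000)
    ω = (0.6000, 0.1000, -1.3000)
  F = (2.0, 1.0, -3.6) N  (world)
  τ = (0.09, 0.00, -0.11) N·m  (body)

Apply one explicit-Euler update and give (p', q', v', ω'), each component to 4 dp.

p' = (1.3920, -1.1440, 2.3440)
q' = (-0.7802, 0.1604, 0.0004, -0.6046)
v' = (-0.0200, 0.7400, -0.8440)
ω' = (0.6383, 0.1281, -1.4507)

angular accel α = (0.4787, 0.3510, -1.8833)
new body rate ω' = (0.6383, 0.1281, -1.4507)
Hamilton product q⊗(0,ω) = (-0.9449773, -0.3942933, -0.2318240, 0.9786770)
updated quaternion q' = (-0.7802, 0.1604, 0.0004, -0.6046)
a = F/m = (1.0000, 0.5000, -1.8000)
new position p' = (1.3920, -1.1440, 2.3440)
v + (F/m)dt = (-0.0200, 0.7400, -0.8440)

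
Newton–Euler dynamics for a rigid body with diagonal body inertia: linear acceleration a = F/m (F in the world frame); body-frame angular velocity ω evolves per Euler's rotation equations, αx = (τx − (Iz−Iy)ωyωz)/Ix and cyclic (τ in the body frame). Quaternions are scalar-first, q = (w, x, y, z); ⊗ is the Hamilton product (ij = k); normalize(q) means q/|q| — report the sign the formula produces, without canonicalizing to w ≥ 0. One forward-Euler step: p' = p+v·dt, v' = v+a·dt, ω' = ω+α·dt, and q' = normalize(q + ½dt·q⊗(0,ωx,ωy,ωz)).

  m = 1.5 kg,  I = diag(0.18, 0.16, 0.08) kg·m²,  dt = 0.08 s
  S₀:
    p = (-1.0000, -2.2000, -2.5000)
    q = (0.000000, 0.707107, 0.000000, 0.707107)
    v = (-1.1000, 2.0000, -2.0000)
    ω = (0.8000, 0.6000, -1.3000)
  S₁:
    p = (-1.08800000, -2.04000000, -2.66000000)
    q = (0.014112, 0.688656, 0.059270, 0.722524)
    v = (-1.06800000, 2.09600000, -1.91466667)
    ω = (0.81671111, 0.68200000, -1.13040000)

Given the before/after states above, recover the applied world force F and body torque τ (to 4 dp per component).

velocity change Δv = (0.03200000, 0.09600000, 0.08533333)
m·(v₁−v₀)/dt = (0.6000, 1.8000, 1.6000)
Δω = ω₁−ω₀ = (0.01671111, 0.08200000, 0.16960000)
τ = I·(Δω/dt) + ω₀×(Iω₀) = (0.1000, 0.0600, 0.1600)

F = (0.6000, 1.8000, 1.6000)
τ = (0.1000, 0.0600, 0.1600)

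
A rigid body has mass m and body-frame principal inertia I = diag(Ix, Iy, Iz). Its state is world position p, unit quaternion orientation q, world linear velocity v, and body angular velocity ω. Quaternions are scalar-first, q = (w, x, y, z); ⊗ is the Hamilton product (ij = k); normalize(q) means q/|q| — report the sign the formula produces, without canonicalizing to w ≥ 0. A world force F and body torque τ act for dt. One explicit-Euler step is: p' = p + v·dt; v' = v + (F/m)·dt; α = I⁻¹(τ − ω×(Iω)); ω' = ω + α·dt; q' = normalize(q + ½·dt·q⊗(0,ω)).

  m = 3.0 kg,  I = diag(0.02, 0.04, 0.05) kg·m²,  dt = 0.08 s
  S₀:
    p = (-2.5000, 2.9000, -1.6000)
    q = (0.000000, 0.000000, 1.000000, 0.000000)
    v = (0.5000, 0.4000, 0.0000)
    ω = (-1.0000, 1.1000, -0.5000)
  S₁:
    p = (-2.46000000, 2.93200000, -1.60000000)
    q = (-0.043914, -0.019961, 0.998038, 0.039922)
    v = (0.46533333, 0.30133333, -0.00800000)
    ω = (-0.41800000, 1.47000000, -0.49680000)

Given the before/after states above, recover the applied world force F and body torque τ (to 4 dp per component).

Δω = ω₁−ω₀ = (0.58200000, 0.37000000, 0.00320000)
gyro term ω₀×Iω₀ = (-0.0055, -0.0150, -0.0220)
I·α + gyro = (0.1400, 0.1700, -0.0200)
velocity change Δv = (-0.03466667, -0.09866667, -0.00800000)
F = m·Δv/dt = (-1.3000, -3.7000, -0.3000)

F = (-1.3000, -3.7000, -0.3000)
τ = (0.1400, 0.1700, -0.0200)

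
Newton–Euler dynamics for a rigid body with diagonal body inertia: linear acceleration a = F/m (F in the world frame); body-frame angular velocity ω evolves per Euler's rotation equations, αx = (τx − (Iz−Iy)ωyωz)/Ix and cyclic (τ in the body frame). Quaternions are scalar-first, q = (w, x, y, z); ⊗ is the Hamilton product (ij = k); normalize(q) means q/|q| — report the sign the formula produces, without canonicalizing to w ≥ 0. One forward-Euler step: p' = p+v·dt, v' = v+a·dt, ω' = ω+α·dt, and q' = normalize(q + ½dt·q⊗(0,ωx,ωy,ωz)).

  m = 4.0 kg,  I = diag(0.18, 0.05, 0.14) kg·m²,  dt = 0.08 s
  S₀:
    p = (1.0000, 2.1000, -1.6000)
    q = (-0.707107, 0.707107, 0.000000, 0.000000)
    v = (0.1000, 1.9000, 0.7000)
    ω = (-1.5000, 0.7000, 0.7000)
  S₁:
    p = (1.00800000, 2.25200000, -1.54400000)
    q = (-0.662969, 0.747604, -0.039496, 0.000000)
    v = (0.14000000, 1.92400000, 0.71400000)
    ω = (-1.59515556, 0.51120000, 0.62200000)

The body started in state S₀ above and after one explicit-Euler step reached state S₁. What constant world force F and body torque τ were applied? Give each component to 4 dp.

v₁ − v₀ = (0.04000000, 0.02400000, 0.01400000)
F = m·Δv/dt = (2.0000, 1.2000, 0.7000)
Δω = ω₁−ω₀ = (-0.09515556, -0.18880000, -0.07800000)
τ = I·(Δω/dt) + ω₀×(Iω₀) = (-0.1700, -0.1600, 0.0000)

F = (2.0000, 1.2000, 0.7000)
τ = (-0.1700, -0.1600, 0.0000)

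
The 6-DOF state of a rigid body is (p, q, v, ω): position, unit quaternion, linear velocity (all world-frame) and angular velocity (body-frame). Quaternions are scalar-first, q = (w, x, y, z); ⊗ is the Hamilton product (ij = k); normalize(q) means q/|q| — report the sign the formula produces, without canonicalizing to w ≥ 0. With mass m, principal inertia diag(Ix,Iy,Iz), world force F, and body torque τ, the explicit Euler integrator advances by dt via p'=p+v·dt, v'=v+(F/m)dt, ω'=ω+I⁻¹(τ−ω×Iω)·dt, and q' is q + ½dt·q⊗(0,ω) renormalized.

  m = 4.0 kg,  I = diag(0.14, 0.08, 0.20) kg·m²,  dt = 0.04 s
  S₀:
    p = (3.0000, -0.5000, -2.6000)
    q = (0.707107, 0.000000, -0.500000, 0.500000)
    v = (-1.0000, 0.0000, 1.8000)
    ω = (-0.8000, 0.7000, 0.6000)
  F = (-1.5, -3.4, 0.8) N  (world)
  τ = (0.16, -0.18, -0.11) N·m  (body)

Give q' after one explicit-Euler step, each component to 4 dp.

q' = (0.7079, -0.0243, -0.4980, 0.5003)

Hamilton product q⊗(0,ω) = (0.0500000, -1.2156856, 0.0949749, 0.0242642)
q + ½dt·q⊗(0,ω), renormalized = (0.7079, -0.0243, -0.4980, 0.5003)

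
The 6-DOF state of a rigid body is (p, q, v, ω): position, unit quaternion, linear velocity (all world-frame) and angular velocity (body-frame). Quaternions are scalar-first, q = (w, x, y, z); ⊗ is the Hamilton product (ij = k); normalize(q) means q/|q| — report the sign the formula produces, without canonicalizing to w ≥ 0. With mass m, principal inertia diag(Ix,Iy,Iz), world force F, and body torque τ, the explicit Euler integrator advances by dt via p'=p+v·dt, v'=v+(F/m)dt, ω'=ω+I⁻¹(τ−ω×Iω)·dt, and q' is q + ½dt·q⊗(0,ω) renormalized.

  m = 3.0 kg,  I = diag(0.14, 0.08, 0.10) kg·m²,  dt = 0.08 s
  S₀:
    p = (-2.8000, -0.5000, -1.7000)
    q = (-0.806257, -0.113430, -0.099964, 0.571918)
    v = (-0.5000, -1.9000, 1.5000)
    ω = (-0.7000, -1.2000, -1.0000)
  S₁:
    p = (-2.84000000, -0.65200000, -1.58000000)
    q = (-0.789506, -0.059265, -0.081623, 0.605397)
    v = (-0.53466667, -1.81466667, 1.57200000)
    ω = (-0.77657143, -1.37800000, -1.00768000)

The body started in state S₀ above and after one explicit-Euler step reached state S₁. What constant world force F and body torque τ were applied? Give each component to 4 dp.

Δω = ω₁−ω₀ = (-0.07657143, -0.17800000, -0.00768000)
gyro term ω₀×Iω₀ = (0.0240, 0.0280, -0.0504)
applied torque τ = (-0.1100, -0.1500, -0.0600)
Δv = v₁−v₀ = (-0.03466667, 0.08533333, 0.07200000)
applied force F = (-1.3000, 3.2000, 2.7000)

F = (-1.3000, 3.2000, 2.7000)
τ = (-0.1100, -0.1500, -0.0600)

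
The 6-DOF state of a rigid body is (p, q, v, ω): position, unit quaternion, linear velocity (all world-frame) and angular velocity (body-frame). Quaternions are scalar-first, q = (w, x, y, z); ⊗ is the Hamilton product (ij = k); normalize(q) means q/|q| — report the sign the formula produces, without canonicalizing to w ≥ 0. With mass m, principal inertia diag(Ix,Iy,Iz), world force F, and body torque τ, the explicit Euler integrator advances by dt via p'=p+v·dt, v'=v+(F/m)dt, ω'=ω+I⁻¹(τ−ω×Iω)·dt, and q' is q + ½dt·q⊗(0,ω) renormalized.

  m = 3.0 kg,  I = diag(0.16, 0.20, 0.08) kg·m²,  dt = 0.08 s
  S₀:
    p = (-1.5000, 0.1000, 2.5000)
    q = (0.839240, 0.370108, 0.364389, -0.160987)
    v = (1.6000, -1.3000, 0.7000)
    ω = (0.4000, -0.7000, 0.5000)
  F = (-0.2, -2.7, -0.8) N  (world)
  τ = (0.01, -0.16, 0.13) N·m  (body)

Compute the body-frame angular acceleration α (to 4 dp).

α = (-0.2000, -0.8800, 1.7650)

ω×(Iω) gyroscopic = (0.0420, 0.0160, -0.0112)
angular accel α = (-0.2000, -0.8800, 1.7650)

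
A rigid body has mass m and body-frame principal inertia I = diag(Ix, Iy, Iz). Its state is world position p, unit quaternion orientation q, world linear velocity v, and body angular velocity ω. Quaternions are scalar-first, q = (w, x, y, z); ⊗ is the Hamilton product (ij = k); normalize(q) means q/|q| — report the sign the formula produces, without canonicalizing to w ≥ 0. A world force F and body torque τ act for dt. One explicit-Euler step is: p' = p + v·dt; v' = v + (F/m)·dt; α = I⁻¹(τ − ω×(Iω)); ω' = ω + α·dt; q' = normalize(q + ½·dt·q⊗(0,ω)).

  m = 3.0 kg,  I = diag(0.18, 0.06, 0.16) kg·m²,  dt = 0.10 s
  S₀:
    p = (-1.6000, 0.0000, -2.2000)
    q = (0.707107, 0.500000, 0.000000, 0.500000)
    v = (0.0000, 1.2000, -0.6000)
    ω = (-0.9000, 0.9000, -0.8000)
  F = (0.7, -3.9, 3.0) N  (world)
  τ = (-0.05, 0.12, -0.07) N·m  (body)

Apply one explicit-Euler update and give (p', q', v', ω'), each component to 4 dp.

p' = (-1.6000, 0.1200, -2.2600)
q' = (0.7475, 0.4444, 0.0292, 0.4928)
v' = (0.0233, 1.0700, -0.5000)
ω' = (-0.8878, 1.0760, -0.9045)

ω×(Iω) gyroscopic = (-0.0720, 0.0144, 0.0972)
(τ − ω×Iω)/I = (0.1222, 1.7600, -1.0450)
ω' = ω + α·dt = (-0.8878, 1.0760, -0.9045)
2q̇ = q⊗(0,ω) = (0.8500000, -1.0863963, 0.5863963, -0.1156856)
updated quaternion q' = (0.7475, 0.4444, 0.0292, 0.4928)
linear accel F/m = (0.2333, -1.3000, 1.0000)
p' = p + v·dt = (-1.6000, 0.1200, -2.2600)
v + (F/m)dt = (0.0233, 1.0700, -0.5000)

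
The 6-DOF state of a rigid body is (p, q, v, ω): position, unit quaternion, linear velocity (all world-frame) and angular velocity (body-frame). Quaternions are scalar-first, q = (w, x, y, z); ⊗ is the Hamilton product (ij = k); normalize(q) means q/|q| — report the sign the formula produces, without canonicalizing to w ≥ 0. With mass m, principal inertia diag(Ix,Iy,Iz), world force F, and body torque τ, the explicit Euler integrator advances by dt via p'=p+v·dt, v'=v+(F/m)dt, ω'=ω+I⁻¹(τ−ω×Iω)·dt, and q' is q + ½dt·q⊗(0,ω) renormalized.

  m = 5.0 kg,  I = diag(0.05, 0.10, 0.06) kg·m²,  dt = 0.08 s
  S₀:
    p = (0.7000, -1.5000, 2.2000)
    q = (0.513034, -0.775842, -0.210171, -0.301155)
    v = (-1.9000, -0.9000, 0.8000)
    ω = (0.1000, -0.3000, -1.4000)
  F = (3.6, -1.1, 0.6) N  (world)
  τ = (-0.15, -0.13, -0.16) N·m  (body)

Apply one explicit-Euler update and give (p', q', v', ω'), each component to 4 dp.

p' = (0.5480, -1.5720, 2.2640)
q' = (0.4959, -0.7644, -0.2606, -0.3192)
v' = (-1.8424, -0.9176, 0.8096)
ω' = (-0.1131, -0.4051, -1.6113)

ω×(Iω) gyroscopic = (-0.0168, 0.0014, -0.0015)
angular accel α = (-2.6640, -1.3140, -2.6417)
ω' = ω + α·dt = (-0.1131, -0.4051, -1.6113)
Hamilton product q⊗(0,ω) = (-0.4070841, 0.2551963, -1.2702045, -0.4644779)
updated quaternion q' = (0.4959, -0.7644, -0.2606, -0.3192)
a = F/m = (0.7200, -0.2200, 0.1200)
p + v·dt = (0.5480, -1.5720, 2.2640)
new velocity v' = (-1.8424, -0.9176, 0.8096)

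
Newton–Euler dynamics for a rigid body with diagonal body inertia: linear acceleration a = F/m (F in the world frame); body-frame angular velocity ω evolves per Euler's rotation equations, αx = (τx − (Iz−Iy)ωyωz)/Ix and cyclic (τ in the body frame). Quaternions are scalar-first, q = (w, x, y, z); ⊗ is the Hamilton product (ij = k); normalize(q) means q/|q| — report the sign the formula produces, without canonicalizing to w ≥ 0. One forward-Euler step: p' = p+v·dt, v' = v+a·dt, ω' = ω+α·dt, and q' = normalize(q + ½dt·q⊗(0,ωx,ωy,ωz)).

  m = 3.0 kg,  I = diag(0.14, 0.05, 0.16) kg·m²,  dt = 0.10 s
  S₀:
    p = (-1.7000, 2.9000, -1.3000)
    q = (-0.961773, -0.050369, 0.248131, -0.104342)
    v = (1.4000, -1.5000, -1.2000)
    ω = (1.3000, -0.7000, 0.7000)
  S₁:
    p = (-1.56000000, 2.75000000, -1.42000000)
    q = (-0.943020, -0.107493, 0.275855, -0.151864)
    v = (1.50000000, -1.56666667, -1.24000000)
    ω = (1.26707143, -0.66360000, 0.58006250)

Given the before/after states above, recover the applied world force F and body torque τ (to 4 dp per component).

Δω = ω₁−ω₀ = (-0.03292857, 0.03640000, -0.11993750)
ω₀×(Iω₀) = (-0.0539, -0.0182, 0.0819)
applied torque τ = (-0.1000, 0.0000, -0.1100)
velocity change Δv = (0.10000000, -0.06666667, -0.04000000)
m·(v₁−v₀)/dt = (3.0000, -2.0000, -1.2000)

F = (3.0000, -2.0000, -1.2000)
τ = (-0.1000, 0.0000, -0.1100)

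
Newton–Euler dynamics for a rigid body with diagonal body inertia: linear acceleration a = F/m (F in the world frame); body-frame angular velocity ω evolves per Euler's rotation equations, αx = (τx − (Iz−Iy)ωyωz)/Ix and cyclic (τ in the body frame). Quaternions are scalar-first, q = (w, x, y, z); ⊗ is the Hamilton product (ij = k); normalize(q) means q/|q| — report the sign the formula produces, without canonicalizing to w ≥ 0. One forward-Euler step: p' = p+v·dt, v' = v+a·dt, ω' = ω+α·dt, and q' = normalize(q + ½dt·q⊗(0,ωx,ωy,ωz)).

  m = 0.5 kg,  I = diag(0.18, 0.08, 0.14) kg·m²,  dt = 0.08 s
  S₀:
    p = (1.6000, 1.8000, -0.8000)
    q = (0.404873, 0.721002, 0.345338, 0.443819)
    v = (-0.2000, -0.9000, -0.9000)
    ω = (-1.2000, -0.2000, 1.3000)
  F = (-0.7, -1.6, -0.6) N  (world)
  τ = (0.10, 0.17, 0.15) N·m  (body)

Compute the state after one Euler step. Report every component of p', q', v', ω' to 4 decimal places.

α = I⁻¹(τ − ω×Iω) = (0.6422, 2.9050, 1.2429)
ω' = ω + α·dt = (-1.1486, 0.0324, 1.3994)
Hamilton product q⊗(0,ω) = (0.3573053, 0.0518556, -1.5508600, 0.7965401)
updated quaternion q' = (0.4181, 0.7212, 0.2826, 0.4745)
a = (-1.4000, -3.2000, -1.2000)
new position p' = (1.5840, 1.7280, -0.8720)
new velocity v' = (-0.3120, -1.1560, -0.9960)

p' = (1.5840, 1.7280, -0.8720)
q' = (0.4181, 0.7212, 0.2826, 0.4745)
v' = (-0.3120, -1.1560, -0.9960)
ω' = (-1.1486, 0.0324, 1.3994)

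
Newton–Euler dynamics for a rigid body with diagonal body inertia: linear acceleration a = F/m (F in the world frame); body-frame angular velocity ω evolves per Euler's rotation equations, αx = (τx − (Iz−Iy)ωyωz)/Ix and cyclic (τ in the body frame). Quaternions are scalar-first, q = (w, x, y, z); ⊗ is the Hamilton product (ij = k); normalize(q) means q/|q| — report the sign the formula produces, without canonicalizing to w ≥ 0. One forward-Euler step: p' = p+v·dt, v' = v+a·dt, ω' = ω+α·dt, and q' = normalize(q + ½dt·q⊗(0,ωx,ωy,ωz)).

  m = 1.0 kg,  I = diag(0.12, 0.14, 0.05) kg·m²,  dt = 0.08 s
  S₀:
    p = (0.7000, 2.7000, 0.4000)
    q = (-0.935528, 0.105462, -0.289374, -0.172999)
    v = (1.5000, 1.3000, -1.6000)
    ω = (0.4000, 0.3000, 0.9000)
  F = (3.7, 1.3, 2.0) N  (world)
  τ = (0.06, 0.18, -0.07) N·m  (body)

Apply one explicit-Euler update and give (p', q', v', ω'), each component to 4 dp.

p' = p + v·dt = (0.8200, 2.8040, 0.2720)
new velocity v' = (1.7960, 1.4040, -1.4400)
ω×(Iω) gyroscopic = (-0.0243, 0.0252, 0.0024)
angular accel α = (0.7025, 1.1057, -1.4480)
ω' = ω + α·dt = (0.4562, 0.3885, 0.7842)
2q̇ = q⊗(0,ω) = (0.2003265, -0.5827481, -0.4447738, -0.6945870)
q + ½dt·q⊗(0,ω), renormalized = (-0.9267, 0.0821, -0.3069, -0.2006)

p' = (0.8200, 2.8040, 0.2720)
q' = (-0.9267, 0.0821, -0.3069, -0.2006)
v' = (1.7960, 1.4040, -1.4400)
ω' = (0.4562, 0.3885, 0.7842)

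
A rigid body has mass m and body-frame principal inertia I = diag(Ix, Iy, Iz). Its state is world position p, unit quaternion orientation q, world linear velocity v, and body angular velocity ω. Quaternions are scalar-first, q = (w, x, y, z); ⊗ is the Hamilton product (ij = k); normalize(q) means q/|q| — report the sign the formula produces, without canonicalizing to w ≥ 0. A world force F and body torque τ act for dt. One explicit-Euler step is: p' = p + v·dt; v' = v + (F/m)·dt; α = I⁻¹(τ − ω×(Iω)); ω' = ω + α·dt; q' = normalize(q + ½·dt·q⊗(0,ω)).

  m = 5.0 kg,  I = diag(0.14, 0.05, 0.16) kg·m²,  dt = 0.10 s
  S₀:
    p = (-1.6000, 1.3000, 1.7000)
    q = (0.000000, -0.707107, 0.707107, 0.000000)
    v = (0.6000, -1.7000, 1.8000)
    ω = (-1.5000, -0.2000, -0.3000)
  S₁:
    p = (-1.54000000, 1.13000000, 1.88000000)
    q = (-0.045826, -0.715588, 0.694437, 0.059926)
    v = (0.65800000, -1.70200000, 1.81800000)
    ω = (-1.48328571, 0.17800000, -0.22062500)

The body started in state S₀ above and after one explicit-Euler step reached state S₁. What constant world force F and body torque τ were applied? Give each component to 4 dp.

F = (2.9000, -0.1000, 0.9000)
τ = (0.0300, 0.1800, 0.1000)

Δω = ω₁−ω₀ = (0.01671429, 0.37800000, 0.07937500)
I·α + gyro = (0.0300, 0.1800, 0.1000)
v₁ − v₀ = (0.05800000, -0.00200000, 0.01800000)
m·(v₁−v₀)/dt = (2.9000, -0.1000, 0.9000)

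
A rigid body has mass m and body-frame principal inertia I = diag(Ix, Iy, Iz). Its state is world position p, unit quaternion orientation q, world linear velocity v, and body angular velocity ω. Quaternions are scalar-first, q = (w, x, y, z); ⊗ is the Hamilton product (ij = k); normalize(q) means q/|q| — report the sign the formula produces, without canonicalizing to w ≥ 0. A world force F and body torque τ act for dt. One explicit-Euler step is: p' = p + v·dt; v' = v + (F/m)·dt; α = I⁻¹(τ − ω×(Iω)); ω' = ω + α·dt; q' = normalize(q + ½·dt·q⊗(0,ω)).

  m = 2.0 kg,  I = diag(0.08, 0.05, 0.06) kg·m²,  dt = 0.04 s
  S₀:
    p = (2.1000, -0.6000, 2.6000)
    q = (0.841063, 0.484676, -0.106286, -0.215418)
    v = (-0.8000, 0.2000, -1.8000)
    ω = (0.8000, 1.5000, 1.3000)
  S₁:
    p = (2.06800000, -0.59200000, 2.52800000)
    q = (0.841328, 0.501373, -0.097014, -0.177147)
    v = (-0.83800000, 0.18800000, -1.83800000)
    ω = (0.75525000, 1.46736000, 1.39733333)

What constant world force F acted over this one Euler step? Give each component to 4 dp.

v₁ − v₀ = (-0.03800000, -0.01200000, -0.03800000)
F = m·Δv/dt = (-1.9000, -0.6000, -1.9000)

F = (-1.9000, -0.6000, -1.9000)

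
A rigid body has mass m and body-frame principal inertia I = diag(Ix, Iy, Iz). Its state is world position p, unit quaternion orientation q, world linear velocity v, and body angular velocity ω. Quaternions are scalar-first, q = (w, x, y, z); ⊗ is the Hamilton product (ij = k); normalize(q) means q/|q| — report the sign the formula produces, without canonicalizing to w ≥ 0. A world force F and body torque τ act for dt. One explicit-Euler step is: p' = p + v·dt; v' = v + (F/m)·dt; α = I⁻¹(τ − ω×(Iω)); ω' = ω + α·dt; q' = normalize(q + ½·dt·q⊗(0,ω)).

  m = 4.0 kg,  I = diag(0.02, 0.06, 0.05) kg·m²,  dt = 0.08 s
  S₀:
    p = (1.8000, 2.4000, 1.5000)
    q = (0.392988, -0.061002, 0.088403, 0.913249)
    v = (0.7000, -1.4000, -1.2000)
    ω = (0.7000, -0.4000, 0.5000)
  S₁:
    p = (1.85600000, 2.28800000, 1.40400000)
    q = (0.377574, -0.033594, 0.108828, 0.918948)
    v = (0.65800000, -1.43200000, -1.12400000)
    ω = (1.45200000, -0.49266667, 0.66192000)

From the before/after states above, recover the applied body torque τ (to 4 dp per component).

τ = (0.1900, -0.0800, 0.0900)

Δω = ω₁−ω₀ = (0.75200000, -0.09266667, 0.16192000)
applied torque τ = (0.1900, -0.0800, 0.0900)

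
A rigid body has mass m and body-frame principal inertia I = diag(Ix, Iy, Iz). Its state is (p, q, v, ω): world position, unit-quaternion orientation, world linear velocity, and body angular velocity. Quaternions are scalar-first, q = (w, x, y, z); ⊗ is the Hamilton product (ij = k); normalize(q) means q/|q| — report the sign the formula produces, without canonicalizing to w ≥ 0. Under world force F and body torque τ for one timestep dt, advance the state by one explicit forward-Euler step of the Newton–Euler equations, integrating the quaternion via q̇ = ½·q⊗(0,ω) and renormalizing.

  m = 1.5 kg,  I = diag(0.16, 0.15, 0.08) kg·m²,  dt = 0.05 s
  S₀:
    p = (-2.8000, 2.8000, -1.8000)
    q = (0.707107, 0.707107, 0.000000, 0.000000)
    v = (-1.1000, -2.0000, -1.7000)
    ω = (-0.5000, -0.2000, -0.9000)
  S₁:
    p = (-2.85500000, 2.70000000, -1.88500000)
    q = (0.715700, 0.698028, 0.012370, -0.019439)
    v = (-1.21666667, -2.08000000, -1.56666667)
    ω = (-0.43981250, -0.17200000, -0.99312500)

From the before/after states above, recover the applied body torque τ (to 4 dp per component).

τ = (0.1800, 0.1200, -0.1500)

rate change Δω = (0.06018750, 0.02800000, -0.09312500)
applied torque τ = (0.1800, 0.1200, -0.1500)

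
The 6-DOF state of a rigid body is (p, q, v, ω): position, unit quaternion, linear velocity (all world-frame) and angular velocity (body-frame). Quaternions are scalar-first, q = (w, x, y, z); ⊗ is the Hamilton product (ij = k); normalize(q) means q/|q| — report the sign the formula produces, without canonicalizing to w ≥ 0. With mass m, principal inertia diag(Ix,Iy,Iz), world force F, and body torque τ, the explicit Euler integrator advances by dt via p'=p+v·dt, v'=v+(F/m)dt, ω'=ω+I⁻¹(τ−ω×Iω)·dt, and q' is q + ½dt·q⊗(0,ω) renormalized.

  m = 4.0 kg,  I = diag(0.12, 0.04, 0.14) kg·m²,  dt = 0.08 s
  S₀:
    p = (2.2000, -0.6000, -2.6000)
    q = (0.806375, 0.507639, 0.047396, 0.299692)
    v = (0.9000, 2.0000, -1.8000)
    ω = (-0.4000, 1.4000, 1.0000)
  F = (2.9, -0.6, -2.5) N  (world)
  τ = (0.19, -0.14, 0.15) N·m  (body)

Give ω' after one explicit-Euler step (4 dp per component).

α = I⁻¹(τ − ω×Iω) = (0.4167, -3.7000, 0.7514)
ω' = ω + α·dt = (-0.3667, 1.1040, 1.0601)

ω' = (-0.3667, 1.1040, 1.0601)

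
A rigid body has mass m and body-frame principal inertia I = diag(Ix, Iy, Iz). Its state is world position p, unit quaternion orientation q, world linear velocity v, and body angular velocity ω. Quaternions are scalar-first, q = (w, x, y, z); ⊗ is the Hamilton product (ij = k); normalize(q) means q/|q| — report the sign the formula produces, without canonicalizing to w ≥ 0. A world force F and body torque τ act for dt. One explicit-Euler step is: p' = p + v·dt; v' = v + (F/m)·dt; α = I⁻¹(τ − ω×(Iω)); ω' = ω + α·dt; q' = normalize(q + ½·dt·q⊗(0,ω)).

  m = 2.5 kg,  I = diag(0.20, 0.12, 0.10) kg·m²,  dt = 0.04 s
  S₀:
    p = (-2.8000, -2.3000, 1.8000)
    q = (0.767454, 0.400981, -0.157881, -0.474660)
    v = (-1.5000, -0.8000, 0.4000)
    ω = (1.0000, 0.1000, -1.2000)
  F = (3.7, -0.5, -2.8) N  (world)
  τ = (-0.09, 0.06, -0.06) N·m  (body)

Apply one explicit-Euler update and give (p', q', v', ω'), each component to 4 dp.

linear accel F/m = (1.4800, -0.2000, -1.1200)
p + v·dt = (-2.8600, -2.3320, 1.8160)
new velocity v' = (-1.4408, -0.8080, 0.3552)
gyro term ω×Iω = (0.0024, -0.1200, -0.0080)
α = I⁻¹(τ − ω×Iω) = (-0.4620, 1.5000, -0.5200)
ω' = ω + α·dt = (0.9815, 0.1600, -1.2208)
q⊗(0,ω) = (-0.9547849, 1.0043772, 0.0832626, -0.7229657)
q' = normalize(q + ½dt·q⊗(0,ω)) = (0.7480, 0.4209, -0.1561, -0.4889)

p' = (-2.8600, -2.3320, 1.8160)
q' = (0.7480, 0.4209, -0.1561, -0.4889)
v' = (-1.4408, -0.8080, 0.3552)
ω' = (0.9815, 0.1600, -1.2208)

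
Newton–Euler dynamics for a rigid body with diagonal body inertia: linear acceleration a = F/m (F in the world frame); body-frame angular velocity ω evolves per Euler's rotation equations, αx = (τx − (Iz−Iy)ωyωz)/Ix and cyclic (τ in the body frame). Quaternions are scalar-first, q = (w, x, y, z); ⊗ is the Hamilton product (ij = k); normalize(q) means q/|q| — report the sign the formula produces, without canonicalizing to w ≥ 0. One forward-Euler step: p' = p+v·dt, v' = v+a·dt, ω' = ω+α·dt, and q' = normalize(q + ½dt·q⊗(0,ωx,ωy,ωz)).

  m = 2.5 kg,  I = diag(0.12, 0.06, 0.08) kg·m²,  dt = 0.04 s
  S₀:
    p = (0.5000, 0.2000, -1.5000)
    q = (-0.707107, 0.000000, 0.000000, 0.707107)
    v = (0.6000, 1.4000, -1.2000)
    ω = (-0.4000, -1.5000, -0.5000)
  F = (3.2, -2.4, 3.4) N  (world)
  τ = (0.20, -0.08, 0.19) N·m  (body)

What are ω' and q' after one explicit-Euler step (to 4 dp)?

gyro term ω×Iω = (0.0150, 0.0080, -0.0360)
angular accel α = (1.5417, -1.4667, 2.8250)
ω + α·dt = (-0.3383, -1.5587, -0.3870)
Hamilton product q⊗(0,ω) = (0.3535535, 1.3435033, 0.7778177, 0.3535535)
updated quaternion q' = (-0.6997, 0.0269, 0.0155, 0.7138)

ω' = (-0.3383, -1.5587, -0.3870)
q' = (-0.6997, 0.0269, 0.0155, 0.7138)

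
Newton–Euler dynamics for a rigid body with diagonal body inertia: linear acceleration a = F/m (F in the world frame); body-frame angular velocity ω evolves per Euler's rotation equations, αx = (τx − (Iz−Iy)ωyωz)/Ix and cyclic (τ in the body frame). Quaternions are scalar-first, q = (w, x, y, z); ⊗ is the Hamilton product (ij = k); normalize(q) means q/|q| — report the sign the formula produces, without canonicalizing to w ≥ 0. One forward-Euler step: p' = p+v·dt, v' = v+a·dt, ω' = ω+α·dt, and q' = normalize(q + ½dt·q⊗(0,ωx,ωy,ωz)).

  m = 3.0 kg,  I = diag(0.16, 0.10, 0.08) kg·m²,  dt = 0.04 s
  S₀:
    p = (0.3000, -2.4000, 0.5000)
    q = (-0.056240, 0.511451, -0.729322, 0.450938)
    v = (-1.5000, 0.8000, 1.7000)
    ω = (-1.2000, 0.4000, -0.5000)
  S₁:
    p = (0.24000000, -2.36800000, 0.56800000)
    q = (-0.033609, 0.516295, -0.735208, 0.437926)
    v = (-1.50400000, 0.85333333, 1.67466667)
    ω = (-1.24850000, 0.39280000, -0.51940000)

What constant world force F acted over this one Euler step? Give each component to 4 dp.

F = (-0.3000, 4.0000, -1.9000)

v₁ − v₀ = (-0.00400000, 0.05333333, -0.02533333)
F = m·Δv/dt = (-0.3000, 4.0000, -1.9000)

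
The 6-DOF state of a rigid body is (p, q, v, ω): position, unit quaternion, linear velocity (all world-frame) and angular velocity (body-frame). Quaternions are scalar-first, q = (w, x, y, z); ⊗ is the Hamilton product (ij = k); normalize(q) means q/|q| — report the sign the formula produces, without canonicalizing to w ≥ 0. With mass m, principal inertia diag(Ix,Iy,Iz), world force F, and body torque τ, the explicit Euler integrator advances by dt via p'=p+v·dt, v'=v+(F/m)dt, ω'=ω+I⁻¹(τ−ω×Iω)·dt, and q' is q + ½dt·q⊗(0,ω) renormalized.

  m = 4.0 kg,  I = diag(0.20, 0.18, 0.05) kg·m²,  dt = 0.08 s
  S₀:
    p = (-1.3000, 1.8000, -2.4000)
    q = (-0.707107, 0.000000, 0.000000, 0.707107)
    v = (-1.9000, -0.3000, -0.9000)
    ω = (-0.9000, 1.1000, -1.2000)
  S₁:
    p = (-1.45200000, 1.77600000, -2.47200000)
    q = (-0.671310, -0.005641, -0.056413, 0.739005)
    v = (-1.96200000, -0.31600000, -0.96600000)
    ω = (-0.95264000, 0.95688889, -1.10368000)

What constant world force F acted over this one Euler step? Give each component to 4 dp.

F = (-3.1000, -0.8000, -3.3000)

Δv = v₁−v₀ = (-0.06200000, -0.01600000, -0.06600000)
F = m·Δv/dt = (-3.1000, -0.8000, -3.3000)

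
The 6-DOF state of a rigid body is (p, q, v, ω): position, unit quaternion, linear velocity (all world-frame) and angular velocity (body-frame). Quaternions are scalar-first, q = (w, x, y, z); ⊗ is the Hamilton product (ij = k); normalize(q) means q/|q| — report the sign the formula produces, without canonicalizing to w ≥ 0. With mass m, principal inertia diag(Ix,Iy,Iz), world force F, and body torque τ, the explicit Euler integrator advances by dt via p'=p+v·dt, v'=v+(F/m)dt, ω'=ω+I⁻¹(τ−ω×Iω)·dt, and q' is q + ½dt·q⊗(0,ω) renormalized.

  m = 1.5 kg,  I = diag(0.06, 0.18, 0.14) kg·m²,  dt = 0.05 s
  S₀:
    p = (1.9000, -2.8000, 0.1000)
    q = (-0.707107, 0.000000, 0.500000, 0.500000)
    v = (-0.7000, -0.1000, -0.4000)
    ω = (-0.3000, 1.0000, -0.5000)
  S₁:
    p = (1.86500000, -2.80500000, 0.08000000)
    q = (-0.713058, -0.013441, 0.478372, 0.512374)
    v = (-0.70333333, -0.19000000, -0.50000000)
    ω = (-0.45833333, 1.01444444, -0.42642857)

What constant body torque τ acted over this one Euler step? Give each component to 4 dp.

ω₁ − ω₀ = (-0.15833333, 0.01444444, 0.07357143)
gyro term ω₀×Iω₀ = (0.0200, -0.0120, -0.0360)
applied torque τ = (-0.1700, 0.0400, 0.1700)

τ = (-0.1700, 0.0400, 0.1700)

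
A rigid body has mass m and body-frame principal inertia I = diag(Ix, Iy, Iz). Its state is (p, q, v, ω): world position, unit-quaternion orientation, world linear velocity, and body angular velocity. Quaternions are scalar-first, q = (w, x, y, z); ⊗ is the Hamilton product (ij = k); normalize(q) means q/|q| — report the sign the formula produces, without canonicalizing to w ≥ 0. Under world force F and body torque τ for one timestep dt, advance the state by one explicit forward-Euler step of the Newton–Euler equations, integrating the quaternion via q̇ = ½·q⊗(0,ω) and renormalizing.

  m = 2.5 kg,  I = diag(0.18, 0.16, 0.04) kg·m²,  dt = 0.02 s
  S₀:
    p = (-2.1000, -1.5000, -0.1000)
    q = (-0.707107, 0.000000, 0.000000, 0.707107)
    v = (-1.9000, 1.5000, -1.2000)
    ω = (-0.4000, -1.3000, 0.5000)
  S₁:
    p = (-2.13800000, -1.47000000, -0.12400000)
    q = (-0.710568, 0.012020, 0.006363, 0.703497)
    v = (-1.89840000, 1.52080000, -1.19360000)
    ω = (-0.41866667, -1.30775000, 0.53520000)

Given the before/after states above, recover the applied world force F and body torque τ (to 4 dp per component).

F = (0.2000, 2.6000, 0.8000)
τ = (-0.0900, -0.0900, 0.0600)

v₁ − v₀ = (0.00160000, 0.02080000, 0.00640000)
applied force F = (0.2000, 2.6000, 0.8000)
Δω = ω₁−ω₀ = (-0.01866667, -0.00775000, 0.03520000)
gyro term ω₀×Iω₀ = (0.0780, -0.0280, -0.0104)
τ = I·(Δω/dt) + ω₀×(Iω₀) = (-0.0900, -0.0900, 0.0600)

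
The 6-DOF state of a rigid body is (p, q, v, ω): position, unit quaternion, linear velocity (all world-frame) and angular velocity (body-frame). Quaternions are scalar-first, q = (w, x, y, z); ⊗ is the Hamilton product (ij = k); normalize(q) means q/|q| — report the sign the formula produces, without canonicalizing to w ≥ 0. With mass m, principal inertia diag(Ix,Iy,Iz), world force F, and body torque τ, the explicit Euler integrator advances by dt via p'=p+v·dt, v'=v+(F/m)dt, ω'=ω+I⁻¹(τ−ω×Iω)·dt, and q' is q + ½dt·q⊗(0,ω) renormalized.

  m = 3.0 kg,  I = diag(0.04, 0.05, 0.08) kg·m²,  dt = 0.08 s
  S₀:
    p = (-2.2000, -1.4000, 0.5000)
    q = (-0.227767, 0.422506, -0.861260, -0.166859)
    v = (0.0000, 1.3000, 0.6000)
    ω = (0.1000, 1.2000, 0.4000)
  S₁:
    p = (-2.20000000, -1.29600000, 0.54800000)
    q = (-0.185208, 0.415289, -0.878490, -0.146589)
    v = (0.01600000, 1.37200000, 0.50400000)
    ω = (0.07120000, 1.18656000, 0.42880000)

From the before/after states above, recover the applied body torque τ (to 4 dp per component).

τ = (0.0000, -0.0100, 0.0300)

rate change Δω = (-0.02880000, -0.01344000, 0.02880000)
precession coupling = (0.0144, -0.0016, 0.0012)
τ = I·(Δω/dt) + ω₀×(Iω₀) = (0.0000, -0.0100, 0.0300)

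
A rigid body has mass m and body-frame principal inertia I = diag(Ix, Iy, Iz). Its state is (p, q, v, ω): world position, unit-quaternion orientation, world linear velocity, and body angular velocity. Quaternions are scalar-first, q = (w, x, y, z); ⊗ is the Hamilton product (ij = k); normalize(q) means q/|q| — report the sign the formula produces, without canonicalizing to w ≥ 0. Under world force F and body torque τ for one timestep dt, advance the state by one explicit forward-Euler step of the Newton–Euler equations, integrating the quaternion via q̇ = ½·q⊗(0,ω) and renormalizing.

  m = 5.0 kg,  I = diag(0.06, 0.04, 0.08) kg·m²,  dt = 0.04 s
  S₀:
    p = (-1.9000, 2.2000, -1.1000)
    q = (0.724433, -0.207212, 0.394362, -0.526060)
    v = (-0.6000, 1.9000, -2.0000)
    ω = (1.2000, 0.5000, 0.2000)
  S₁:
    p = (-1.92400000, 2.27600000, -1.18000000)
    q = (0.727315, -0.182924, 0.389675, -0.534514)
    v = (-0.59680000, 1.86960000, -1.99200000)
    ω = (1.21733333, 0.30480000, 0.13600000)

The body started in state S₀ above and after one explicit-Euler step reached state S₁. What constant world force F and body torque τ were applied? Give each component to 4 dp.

velocity change Δv = (0.00320000, -0.03040000, 0.00800000)
F = m·Δv/dt = (0.4000, -3.8000, 1.0000)
rate change Δω = (0.01733333, -0.19520000, -0.06400000)
ω₀×(Iω₀) = (0.0040, -0.0048, -0.0120)
applied torque τ = (0.0300, -0.2000, -0.1400)

F = (0.4000, -3.8000, 1.0000)
τ = (0.0300, -0.2000, -0.1400)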